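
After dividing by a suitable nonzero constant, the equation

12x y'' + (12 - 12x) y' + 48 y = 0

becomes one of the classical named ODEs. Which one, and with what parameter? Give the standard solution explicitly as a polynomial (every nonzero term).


All three coefficients share the factor 12; dividing through by 12 gives  x y'' + (1 - x) y' + 4 y = 0.
This matches the Laguerre equation x y'' + (1 - x) y' + n y = 0 with n = 4; the polynomial solution is L_4(x).
With y = sum_k a_k x^k, matching x^k gives (k+1)k a_{k+1} + (k+1) a_{k+1} - k a_k + n a_k = 0, i.e. (k+1)^2 a_{k+1} = (k - n) a_k = (k - 4) a_k. The right side vanishes at k = 4, so the series terminates at degree 4.
Standard normalization L_n(0) = 1 gives a_0 = 1. Work upward with a_{k+1} = (k - 4) a_k / (k+1)^2:
  a_1 = (0 - 4)(1) / 1^2 = -4/1 = -4
  a_2 = (1 - 4)(-4) / 2^2 = 12/4 = 3
  a_3 = (2 - 4)(3) / 3^2 = -6/9 = -2/3
  a_4 = (3 - 4)(-2/3) / 4^2 = (2/3)/16 = 1/24
Hence L_4(x) = x^4/24 - 2 x^3/3 + 3 x^2 - 4 x + 1.

L_4(x); series = x^4/24 - 2 x^3/3 + 3 x^2 - 4 x + 1


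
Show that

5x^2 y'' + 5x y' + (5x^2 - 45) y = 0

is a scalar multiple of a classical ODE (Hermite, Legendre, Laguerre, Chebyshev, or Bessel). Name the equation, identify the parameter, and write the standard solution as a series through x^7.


All three coefficients share the factor 5; dividing through by 5 gives  x^2 y'' + x y' + (x^2 - 9) y = 0.
This matches the Bessel equation x^2 y'' + x y' + (x^2 - nu^2) y = 0 with nu^2 = 9, so nu = 3; the solution bounded at x = 0 is J_3(x).
Frobenius at x = 0: indicial roots ±nu; for r = nu the recurrence k(k + 2nu) c_k = -c_{k-2} gives the standard series J_nu(x) = sum_{k>=0} (-1)^k / (k! (k+nu)!) (x/2)^(2k+nu). Evaluate the first 3 terms:
  k = 0: (-1)^0 / (0! * 3! * 2^3) x^3 = 1/(1*6*8) x^3 = (1/48) x^3
  k = 1: (-1)^1 / (1! * 4! * 2^5) x^5 = -1/(1*24*32) x^5 = (-1/768) x^5
  k = 2: (-1)^2 / (2! * 5! * 2^7) x^7 = 1/(2*120*128) x^7 = (1/30720) x^7
Hence J_3(x) = x^7/30720 - x^5/768 + x^3/48 + ....

J_3(x); series = x^7/30720 - x^5/768 + x^3/48


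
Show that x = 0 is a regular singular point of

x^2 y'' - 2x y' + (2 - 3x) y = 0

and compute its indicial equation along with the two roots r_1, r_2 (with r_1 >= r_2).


Divide by x^2 to reach normal form y'' + P_1(x) y' + P_2(x) y = 0 with P_1(x) = -2/x and P_2(x) = -3/x + 2/x^2.
x = 0 is a singular point because the y'-coefficient -2/x has a pole at x = 0 and the y-coefficient -3/x + 2/x^2 has a pole at x = 0.
It is a regular singular point because x P_1(x) = p(x) = -2 and x^2 P_2(x) = q(x) = 2 - 3x are polynomials, hence analytic at x = 0.
p(0) = -2,  q(0) = 2.
Indicial equation: r(r-1) + p(0) r + q(0) = 0, i.e. r^2 + (p(0) - 1) r + q(0) = 0, i.e. r^2 - 3 r + 2 = 0.
Discriminant: (-3)^2 - 4(2) = 1, so r = (3 ± 1)/2.
Solving: r_1 = 2, r_2 = 1.

indicial: r^2 - 3 r + 2 = 0; roots r_1 = 2, r_2 = 1


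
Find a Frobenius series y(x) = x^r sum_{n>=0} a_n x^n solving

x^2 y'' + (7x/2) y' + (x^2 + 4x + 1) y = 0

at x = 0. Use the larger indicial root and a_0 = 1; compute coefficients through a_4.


Write in Frobenius form y'' + (p(x)/x) y' + (q(x)/x^2) y = 0:
  p(x) = 7/2,  q(x) = x^2 + 4x + 1.
Indicial equation: r(r-1) + (7/2) r + (1) = 0 -> roots r_1 = -1/2, r_2 = -2.
Take r = r_1 = -1/2. Let y(x) = x^r sum_{n>=0} a_n x^n with a_0 = 1.
Substitute y = x^r sum a_n x^n and match x^{r+n}. The recurrence is
  D(n) a_n + 4 a_{n-1} + 1 a_{n-2} = 0,  where D(n) = (r+n)(r+n-1) + (7/2)(r+n) + (1).
  a_n = [-4 a_{n-1} - 1 a_{n-2}] / D(n).
Since the indicial polynomial factors as (r - r_1)(r - r_2), D(n) = (r_1 + n - r_1)(r_1 + n - r_2) = n(n + 3/2).
Evaluating step by step (a_0 = 1):
  n = 1: D(1) = 1(1 + 3/2) = 5/2; numerator = -4(1) = -4; a_1 = (-4)/(5/2) = -8/5
  n = 2: D(2) = 2(2 + 3/2) = 7; numerator = -4(-8/5) - 1(1) = 27/5; a_2 = (27/5)/(7) = 27/35
  n = 3: D(3) = 3(3 + 3/2) = 27/2; numerator = -4(27/35) - 1(-8/5) = -52/35; a_3 = (-52/35)/(27/2) = -104/945
  n = 4: D(4) = 4(4 + 3/2) = 22; numerator = -4(-104/945) - 1(27/35) = -313/945; a_4 = (-313/945)/(22) = -313/20790

r = -1/2; a_0 = 1; a_1 = -8/5; a_2 = 27/35; a_3 = -104/945; a_4 = -313/20790


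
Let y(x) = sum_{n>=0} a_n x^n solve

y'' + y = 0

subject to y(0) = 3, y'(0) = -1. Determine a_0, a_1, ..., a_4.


Ansatz: y(x) = sum_{n>=0} a_n x^n, so y'(x) = sum_{n>=1} n a_n x^(n-1) and y''(x) = sum_{n>=2} n(n-1) a_n x^(n-2).
Substitute into P(x) y'' + Q(x) y' + R(x) y = 0 with P(x) = 1, Q(x) = 0, R(x) = 1, and match powers of x.
Initial conditions: a_0 = 3, a_1 = -1.
Setting the coefficient of each power of x to zero and solving order by order (substituting the coefficients already found):
  x^0: 2 a_2 + a_0 = 0  ->  2 a_2 = -a_0 = -3  ->  a_2 = -3/2
  x^1: 6 a_3 + a_1 = 0  ->  6 a_3 = -a_1 = 1  ->  a_3 = 1/6
  x^2: 12 a_4 + a_2 = 0  ->  12 a_4 = -a_2 = 3/2  ->  a_4 = 1/8
Truncated series: y(x) = 3 - x - (3/2) x^2 + (1/6) x^3 + (1/8) x^4 + O(x^5).

a_0 = 3; a_1 = -1; a_2 = -3/2; a_3 = 1/6; a_4 = 1/8


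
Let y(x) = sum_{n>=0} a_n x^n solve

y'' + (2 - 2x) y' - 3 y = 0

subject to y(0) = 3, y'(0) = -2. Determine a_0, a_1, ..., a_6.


Ansatz: y(x) = sum_{n>=0} a_n x^n, so y'(x) = sum_{n>=1} n a_n x^(n-1) and y''(x) = sum_{n>=2} n(n-1) a_n x^(n-2).
Substitute into P(x) y'' + Q(x) y' + R(x) y = 0 with P(x) = 1, Q(x) = 2 - 2x, R(x) = -3, and match powers of x.
Initial conditions: a_0 = 3, a_1 = -2.
Setting the coefficient of each power of x to zero and solving order by order (substituting the coefficients already found):
  x^0: 2 a_2 + 2 a_1 - 3 a_0 = 0  ->  2 a_2 = -2 a_1 + 3 a_0 = 13  ->  a_2 = 13/2
  x^1: 6 a_3 + 4 a_2 - 5 a_1 = 0  ->  6 a_3 = -4 a_2 + 5 a_1 = -36  ->  a_3 = -6
  x^2: 12 a_4 + 6 a_3 - 7 a_2 = 0  ->  12 a_4 = -6 a_3 + 7 a_2 = 163/2  ->  a_4 = 163/24
  x^3: 20 a_5 + 8 a_4 - 9 a_3 = 0  ->  20 a_5 = -8 a_4 + 9 a_3 = -325/3  ->  a_5 = -65/12
  x^4: 30 a_6 + 10 a_5 - 11 a_4 = 0  ->  30 a_6 = -10 a_5 + 11 a_4 = 1031/8  ->  a_6 = 1031/240
Truncated series: y(x) = 3 - 2 x + (13/2) x^2 - 6 x^3 + (163/24) x^4 - (65/12) x^5 + (1031/240) x^6 + O(x^7).

a_0 = 3; a_1 = -2; a_2 = 13/2; a_3 = -6; a_4 = 163/24; a_5 = -65/12; a_6 = 1031/240


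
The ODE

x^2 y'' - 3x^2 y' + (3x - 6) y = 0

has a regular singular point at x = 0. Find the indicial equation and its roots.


Divide by x^2 to reach normal form y'' + P_1(x) y' + P_2(x) y = 0 with P_1(x) = -3 and P_2(x) = 3/x - 6/x^2.
x = 0 is a singular point because the y-coefficient 3/x - 6/x^2 has a pole at x = 0.
It is a regular singular point because x P_1(x) = p(x) = -3x and x^2 P_2(x) = q(x) = 3x - 6 are polynomials, hence analytic at x = 0.
p(0) = 0,  q(0) = -6.
Indicial equation: r(r-1) + p(0) r + q(0) = 0, i.e. r^2 + (p(0) - 1) r + q(0) = 0, i.e. r^2 - 1 r - 6 = 0.
Discriminant: (-1)^2 - 4(-6) = 25, so r = (1 ± 5)/2.
Solving: r_1 = 3, r_2 = -2.

indicial: r^2 - 1 r - 6 = 0; roots r_1 = 3, r_2 = -2


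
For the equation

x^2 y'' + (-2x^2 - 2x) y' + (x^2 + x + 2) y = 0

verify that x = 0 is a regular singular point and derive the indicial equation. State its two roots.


Divide by x^2 to reach normal form y'' + P_1(x) y' + P_2(x) y = 0 with P_1(x) = -2 - 2/x and P_2(x) = 1 + 1/x + 2/x^2.
x = 0 is a singular point because the y'-coefficient -2 - 2/x has a pole at x = 0 and the y-coefficient 1 + 1/x + 2/x^2 has a pole at x = 0.
It is a regular singular point because x P_1(x) = p(x) = -2x - 2 and x^2 P_2(x) = q(x) = x^2 + x + 2 are polynomials, hence analytic at x = 0.
p(0) = -2,  q(0) = 2.
Indicial equation: r(r-1) + p(0) r + q(0) = 0, i.e. r^2 + (p(0) - 1) r + q(0) = 0, i.e. r^2 - 3 r + 2 = 0.
Discriminant: (-3)^2 - 4(2) = 1, so r = (3 ± 1)/2.
Solving: r_1 = 2, r_2 = 1.

indicial: r^2 - 3 r + 2 = 0; roots r_1 = 2, r_2 = 1


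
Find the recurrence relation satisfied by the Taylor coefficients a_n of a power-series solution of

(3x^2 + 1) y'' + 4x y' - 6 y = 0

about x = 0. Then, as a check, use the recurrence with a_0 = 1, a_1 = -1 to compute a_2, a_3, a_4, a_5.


Substitute y = sum_n a_n x^n.
(1 + 3 x^2) y'' contributes (n+2)(n+1) a_{n+2} + 3 n(n-1) a_n at x^n.
4 x y'(x) contributes 4 n a_n at x^n.
-6 y(x) contributes -6 a_n at x^n.
Matching x^n: (n+2)(n+1) a_{n+2} + (3 n(n-1) + 4 n - 6) a_n = 0.
Thus a_{n+2} = (-3 n(n-1) - 4 n + 6) / ((n+1)(n+2)) * a_n.

Check with a_0 = 1, a_1 = -1 (apply the recurrence for n = 0, 1, 2, 3): a_0 = 1, a_1 = -1, a_2 = 3, a_3 = -1/3, a_4 = -2, a_5 = 2/5.

a_(n+2) = (-3 n(n-1) - 4 n + 6) / ((n+1)(n+2)) * a_n; check: a_0 = 1, a_1 = -1, a_2 = 3, a_3 = -1/3, a_4 = -2, a_5 = 2/5


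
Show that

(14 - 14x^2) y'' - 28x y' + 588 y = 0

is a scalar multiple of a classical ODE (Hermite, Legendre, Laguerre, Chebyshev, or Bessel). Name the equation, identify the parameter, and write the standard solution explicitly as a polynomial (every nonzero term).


All three coefficients share the factor 14; dividing through by 14 gives  (1 - x^2) y'' - 2x y' + 42 y = 0.
This matches the Legendre equation (1 - x^2) y'' - 2x y' + n(n+1) y = 0 (note the -2x y' term) with n(n+1) = 42, so n = 6; the polynomial solution is P_6(x).
With y = sum_k a_k x^k, matching x^k gives (k+2)(k+1) a_{k+2} = [k(k+1) - n(n+1)] a_k = (k - 6)(k + 7) a_k. The right side vanishes at k = 6, so the series with the parity of 6 terminates at degree 6.
Standard normalization (P_n(1) = 1): leading coefficient (2n)!/(2^n (n!)^2) = 479001600/(64*518400) = 231/16, so a_6 = 231/16. Work downward with a_k = (k+1)(k+2) a_{k+2} / ((k - 6)(k + 7)):
  a_4 = (5)(6)(231/16) / ((4 - 6)(4 + 7)) = (3465/8)/(-22) = -315/16
  a_2 = (3)(4)(-315/16) / ((2 - 6)(2 + 7)) = (-945/4)/(-36) = 105/16
  a_0 = (1)(2)(105/16) / ((0 - 6)(0 + 7)) = (105/8)/(-42) = -5/16
Hence P_6(x) = 231 x^6/16 - 315 x^4/16 + 105 x^2/16 - 5/16.

P_6(x); series = 231 x^6/16 - 315 x^4/16 + 105 x^2/16 - 5/16


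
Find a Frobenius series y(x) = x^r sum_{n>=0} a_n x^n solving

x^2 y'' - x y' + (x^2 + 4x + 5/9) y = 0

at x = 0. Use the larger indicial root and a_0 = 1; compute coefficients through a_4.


Write in Frobenius form y'' + (p(x)/x) y' + (q(x)/x^2) y = 0:
  p(x) = -1,  q(x) = x^2 + 4x + 5/9.
Indicial equation: r(r-1) + (-1) r + (5/9) = 0 -> roots r_1 = 5/3, r_2 = 1/3.
Take r = r_1 = 5/3. Let y(x) = x^r sum_{n>=0} a_n x^n with a_0 = 1.
Substitute y = x^r sum a_n x^n and match x^{r+n}. The recurrence is
  D(n) a_n + 4 a_{n-1} + 1 a_{n-2} = 0,  where D(n) = (r+n)(r+n-1) + (-1)(r+n) + (5/9).
  a_n = [-4 a_{n-1} - 1 a_{n-2}] / D(n).
Since the indicial polynomial factors as (r - r_1)(r - r_2), D(n) = (r_1 + n - r_1)(r_1 + n - r_2) = n(n + 4/3).
Evaluating step by step (a_0 = 1):
  n = 1: D(1) = 1(1 + 4/3) = 7/3; numerator = -4(1) = -4; a_1 = (-4)/(7/3) = -12/7
  n = 2: D(2) = 2(2 + 4/3) = 20/3; numerator = -4(-12/7) - 1(1) = 41/7; a_2 = (41/7)/(20/3) = 123/140
  n = 3: D(3) = 3(3 + 4/3) = 13; numerator = -4(123/140) - 1(-12/7) = -9/5; a_3 = (-9/5)/(13) = -9/65
  n = 4: D(4) = 4(4 + 4/3) = 64/3; numerator = -4(-9/65) - 1(123/140) = -591/1820; a_4 = (-591/1820)/(64/3) = -1773/116480

r = 5/3; a_0 = 1; a_1 = -12/7; a_2 = 123/140; a_3 = -9/65; a_4 = -1773/116480


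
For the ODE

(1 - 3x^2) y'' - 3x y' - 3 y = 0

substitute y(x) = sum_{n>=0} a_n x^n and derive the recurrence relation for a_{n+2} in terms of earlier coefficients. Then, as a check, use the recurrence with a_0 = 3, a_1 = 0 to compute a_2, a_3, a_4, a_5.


Substitute y = sum_n a_n x^n.
(1 - 3 x^2) y'' contributes (n+2)(n+1) a_{n+2} - 3 n(n-1) a_n at x^n.
-3 x y'(x) contributes -3 n a_n at x^n.
-3 y(x) contributes -3 a_n at x^n.
Matching x^n: (n+2)(n+1) a_{n+2} + (-3 n(n-1) - 3 n - 3) a_n = 0.
Thus a_{n+2} = (3 n(n-1) + 3 n + 3) / ((n+1)(n+2)) * a_n.

Check with a_0 = 3, a_1 = 0 (apply the recurrence for n = 0, 1, 2, 3): a_0 = 3, a_1 = 0, a_2 = 9/2, a_3 = 0, a_4 = 45/8, a_5 = 0.

a_(n+2) = (3 n(n-1) + 3 n + 3) / ((n+1)(n+2)) * a_n; check: a_0 = 3, a_1 = 0, a_2 = 9/2, a_3 = 0, a_4 = 45/8, a_5 = 0


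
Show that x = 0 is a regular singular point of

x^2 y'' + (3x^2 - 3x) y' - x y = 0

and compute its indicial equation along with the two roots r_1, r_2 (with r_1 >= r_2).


Divide by x^2 to reach normal form y'' + P_1(x) y' + P_2(x) y = 0 with P_1(x) = 3 - 3/x and P_2(x) = -1/x.
x = 0 is a singular point because the y'-coefficient 3 - 3/x has a pole at x = 0 and the y-coefficient -1/x has a pole at x = 0.
It is a regular singular point because x P_1(x) = p(x) = 3x - 3 and x^2 P_2(x) = q(x) = -x are polynomials, hence analytic at x = 0.
p(0) = -3,  q(0) = 0.
Indicial equation: r(r-1) + p(0) r + q(0) = 0, i.e. r^2 + (p(0) - 1) r + q(0) = 0, i.e. r^2 - 4 r = 0.
Discriminant: (-4)^2 - 4(0) = 16, so r = (4 ± 4)/2.
Solving: r_1 = 4, r_2 = 0.

indicial: r^2 - 4 r = 0; roots r_1 = 4, r_2 = 0


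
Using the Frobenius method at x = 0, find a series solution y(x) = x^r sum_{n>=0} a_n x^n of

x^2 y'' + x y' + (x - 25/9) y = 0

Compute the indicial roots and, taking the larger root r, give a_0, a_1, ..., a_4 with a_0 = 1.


Write in Frobenius form y'' + (p(x)/x) y' + (q(x)/x^2) y = 0:
  p(x) = 1,  q(x) = x - 25/9.
Indicial equation: r(r-1) + (1) r + (-25/9) = 0 -> roots r_1 = 5/3, r_2 = -5/3.
Take r = r_1 = 5/3. Let y(x) = x^r sum_{n>=0} a_n x^n with a_0 = 1.
Substitute y = x^r sum a_n x^n and match x^{r+n}. The recurrence is
  D(n) a_n + 1 a_{n-1} = 0,  where D(n) = (r+n)(r+n-1) + (1)(r+n) + (-25/9).
  a_n = -1 / D(n) * a_{n-1}.
Since the indicial polynomial factors as (r - r_1)(r - r_2), D(n) = (r_1 + n - r_1)(r_1 + n - r_2) = n(n + 10/3).
Evaluating step by step (a_0 = 1):
  n = 1: D(1) = 1(1 + 10/3) = 13/3; numerator = -1(1) = -1; a_1 = (-1)/(13/3) = -3/13
  n = 2: D(2) = 2(2 + 10/3) = 32/3; numerator = -1(-3/13) = 3/13; a_2 = (3/13)/(32/3) = 9/416
  n = 3: D(3) = 3(3 + 10/3) = 19; numerator = -1(9/416) = -9/416; a_3 = (-9/416)/(19) = -9/7904
  n = 4: D(4) = 4(4 + 10/3) = 88/3; numerator = -1(-9/7904) = 9/7904; a_4 = (9/7904)/(88/3) = 27/695552

r = 5/3; a_0 = 1; a_1 = -3/13; a_2 = 9/416; a_3 = -9/7904; a_4 = 27/695552


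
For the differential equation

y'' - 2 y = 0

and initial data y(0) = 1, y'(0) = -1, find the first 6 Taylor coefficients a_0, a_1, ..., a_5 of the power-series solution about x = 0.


Ansatz: y(x) = sum_{n>=0} a_n x^n, so y'(x) = sum_{n>=1} n a_n x^(n-1) and y''(x) = sum_{n>=2} n(n-1) a_n x^(n-2).
Substitute into P(x) y'' + Q(x) y' + R(x) y = 0 with P(x) = 1, Q(x) = 0, R(x) = -2, and match powers of x.
Initial conditions: a_0 = 1, a_1 = -1.
Setting the coefficient of each power of x to zero and solving order by order (substituting the coefficients already found):
  x^0: 2 a_2 - 2 a_0 = 0  ->  2 a_2 = 2 a_0 = 2  ->  a_2 = 1
  x^1: 6 a_3 - 2 a_1 = 0  ->  6 a_3 = 2 a_1 = -2  ->  a_3 = -1/3
  x^2: 12 a_4 - 2 a_2 = 0  ->  12 a_4 = 2 a_2 = 2  ->  a_4 = 1/6
  x^3: 20 a_5 - 2 a_3 = 0  ->  20 a_5 = 2 a_3 = -2/3  ->  a_5 = -1/30
Truncated series: y(x) = 1 - x + x^2 - (1/3) x^3 + (1/6) x^4 - (1/30) x^5 + O(x^6).

a_0 = 1; a_1 = -1; a_2 = 1; a_3 = -1/3; a_4 = 1/6; a_5 = -1/30


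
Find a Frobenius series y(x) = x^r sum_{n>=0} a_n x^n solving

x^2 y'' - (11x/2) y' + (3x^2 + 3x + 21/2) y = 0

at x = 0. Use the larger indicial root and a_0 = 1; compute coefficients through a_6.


Write in Frobenius form y'' + (p(x)/x) y' + (q(x)/x^2) y = 0:
  p(x) = -11/2,  q(x) = 3x^2 + 3x + 21/2.
Indicial equation: r(r-1) + (-11/2) r + (21/2) = 0 -> roots r_1 = 7/2, r_2 = 3.
Take r = r_1 = 7/2. Let y(x) = x^r sum_{n>=0} a_n x^n with a_0 = 1.
Substitute y = x^r sum a_n x^n and match x^{r+n}. The recurrence is
  D(n) a_n + 3 a_{n-1} + 3 a_{n-2} = 0,  where D(n) = (r+n)(r+n-1) + (-11/2)(r+n) + (21/2).
  a_n = [-3 a_{n-1} - 3 a_{n-2}] / D(n).
Since the indicial polynomial factors as (r - r_1)(r - r_2), D(n) = (r_1 + n - r_1)(r_1 + n - r_2) = n(n + 1/2).
Evaluating step by step (a_0 = 1):
  n = 1: D(1) = 1(1 + 1/2) = 3/2; numerator = -3(1) = -3; a_1 = (-3)/(3/2) = -2
  n = 2: D(2) = 2(2 + 1/2) = 5; numerator = -3(-2) - 3(1) = 3; a_2 = (3)/(5) = 3/5
  n = 3: D(3) = 3(3 + 1/2) = 21/2; numerator = -3(3/5) - 3(-2) = 21/5; a_3 = (21/5)/(21/2) = 2/5
  n = 4: D(4) = 4(4 + 1/2) = 18; numerator = -3(2/5) - 3(3/5) = -3; a_4 = (-3)/(18) = -1/6
  n = 5: D(5) = 5(5 + 1/2) = 55/2; numerator = -3(-1/6) - 3(2/5) = -7/10; a_5 = (-7/10)/(55/2) = -7/275
  n = 6: D(6) = 6(6 + 1/2) = 39; numerator = -3(-7/275) - 3(-1/6) = 317/550; a_6 = (317/550)/(39) = 317/21450

r = 7/2; a_0 = 1; a_1 = -2; a_2 = 3/5; a_3 = 2/5; a_4 = -1/6; a_5 = -7/275; a_6 = 317/21450


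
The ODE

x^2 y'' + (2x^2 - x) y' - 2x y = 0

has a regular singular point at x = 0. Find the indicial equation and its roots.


Divide by x^2 to reach normal form y'' + P_1(x) y' + P_2(x) y = 0 with P_1(x) = 2 - 1/x and P_2(x) = -2/x.
x = 0 is a singular point because the y'-coefficient 2 - 1/x has a pole at x = 0 and the y-coefficient -2/x has a pole at x = 0.
It is a regular singular point because x P_1(x) = p(x) = 2x - 1 and x^2 P_2(x) = q(x) = -2x are polynomials, hence analytic at x = 0.
p(0) = -1,  q(0) = 0.
Indicial equation: r(r-1) + p(0) r + q(0) = 0, i.e. r^2 + (p(0) - 1) r + q(0) = 0, i.e. r^2 - 2 r = 0.
Discriminant: (-2)^2 - 4(0) = 4, so r = (2 ± 2)/2.
Solving: r_1 = 2, r_2 = 0.

indicial: r^2 - 2 r = 0; roots r_1 = 2, r_2 = 0


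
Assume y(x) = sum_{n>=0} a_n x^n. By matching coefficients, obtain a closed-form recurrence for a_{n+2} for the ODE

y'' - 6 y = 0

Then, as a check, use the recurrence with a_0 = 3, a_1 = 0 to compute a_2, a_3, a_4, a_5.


Substitute y = sum_n a_n x^n into y'' + (const) y = 0.
y''(x) = sum_{n>=0} (n+2)(n+1) a_{n+2} x^n.
The ODE becomes sum_n [(n+2)(n+1) a_{n+2} - 6 a_n] x^n = 0.
Setting each coefficient to zero gives the recurrence:
  (n+2)(n+1) a_{n+2} - 6 a_n = 0,
  a_{n+2} = 6 / ((n+1)(n+2)) a_n.

Check with a_0 = 3, a_1 = 0 (apply the recurrence for n = 0, 1, 2, 3): a_0 = 3, a_1 = 0, a_2 = 9, a_3 = 0, a_4 = 9/2, a_5 = 0.

a_{n+2} = 6/((n+1)(n+2)) * a_n; check: a_0 = 3, a_1 = 0, a_2 = 9, a_3 = 0, a_4 = 9/2, a_5 = 0


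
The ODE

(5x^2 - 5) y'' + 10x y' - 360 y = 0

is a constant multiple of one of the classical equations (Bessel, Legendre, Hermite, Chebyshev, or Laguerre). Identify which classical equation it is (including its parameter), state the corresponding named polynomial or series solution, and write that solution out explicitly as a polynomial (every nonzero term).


All three coefficients share the factor -5; dividing through by -5 gives  (1 - x^2) y'' - 2x y' + 72 y = 0.
This matches the Legendre equation (1 - x^2) y'' - 2x y' + n(n+1) y = 0 (note the -2x y' term) with n(n+1) = 72, so n = 8; the polynomial solution is P_8(x).
With y = sum_k a_k x^k, matching x^k gives (k+2)(k+1) a_{k+2} = [k(k+1) - n(n+1)] a_k = (k - 8)(k + 9) a_k. The right side vanishes at k = 8, so the series with the parity of 8 terminates at degree 8.
Standard normalization (P_n(1) = 1): leading coefficient (2n)!/(2^n (n!)^2) = 20922789888000/(256*1625702400) = 6435/128, so a_8 = 6435/128. Work downward with a_k = (k+1)(k+2) a_{k+2} / ((k - 8)(k + 9)):
  a_6 = (7)(8)(6435/128) / ((6 - 8)(6 + 9)) = (45045/16)/(-30) = -3003/32
  a_4 = (5)(6)(-3003/32) / ((4 - 8)(4 + 9)) = (-45045/16)/(-52) = 3465/64
  a_2 = (3)(4)(3465/64) / ((2 - 8)(2 + 9)) = (10395/16)/(-66) = -315/32
  a_0 = (1)(2)(-315/32) / ((0 - 8)(0 + 9)) = (-315/16)/(-72) = 35/128
Hence P_8(x) = 6435 x^8/128 - 3003 x^6/32 + 3465 x^4/64 - 315 x^2/32 + 35/128.

P_8(x); series = 6435 x^8/128 - 3003 x^6/32 + 3465 x^4/64 - 315 x^2/32 + 35/128


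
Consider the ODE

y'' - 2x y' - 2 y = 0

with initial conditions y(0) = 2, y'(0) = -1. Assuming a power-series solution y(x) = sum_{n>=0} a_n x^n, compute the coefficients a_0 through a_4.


Ansatz: y(x) = sum_{n>=0} a_n x^n, so y'(x) = sum_{n>=1} n a_n x^(n-1) and y''(x) = sum_{n>=2} n(n-1) a_n x^(n-2).
Substitute into P(x) y'' + Q(x) y' + R(x) y = 0 with P(x) = 1, Q(x) = -2x, R(x) = -2, and match powers of x.
Initial conditions: a_0 = 2, a_1 = -1.
Setting the coefficient of each power of x to zero and solving order by order (substituting the coefficients already found):
  x^0: 2 a_2 - 2 a_0 = 0  ->  2 a_2 = 2 a_0 = 4  ->  a_2 = 2
  x^1: 6 a_3 - 4 a_1 = 0  ->  6 a_3 = 4 a_1 = -4  ->  a_3 = -2/3
  x^2: 12 a_4 - 6 a_2 = 0  ->  12 a_4 = 6 a_2 = 12  ->  a_4 = 1
Truncated series: y(x) = 2 - x + 2 x^2 - (2/3) x^3 + x^4 + O(x^5).

a_0 = 2; a_1 = -1; a_2 = 2; a_3 = -2/3; a_4 = 1


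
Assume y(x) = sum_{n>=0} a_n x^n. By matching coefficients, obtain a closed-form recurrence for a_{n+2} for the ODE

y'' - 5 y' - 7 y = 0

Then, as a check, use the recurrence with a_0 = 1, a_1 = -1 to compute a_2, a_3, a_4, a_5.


Substitute y = sum_n a_n x^n.
y''(x) has coefficient (n+2)(n+1) a_{n+2} at x^n;
-5 y'(x) has coefficient -5 (n+1) a_{n+1} at x^n;
-7 y(x) has coefficient -7 a_n at x^n.
Matching x^n: (n+2)(n+1) a_{n+2} - 5 (n+1) a_{n+1} - 7 a_n = 0.
Thus a_{n+2} = [5 (n+1) a_{n+1} + 7 a_n] / ((n+1)(n+2)).

Check with a_0 = 1, a_1 = -1 (apply the recurrence for n = 0, 1, 2, 3): a_0 = 1, a_1 = -1, a_2 = 1, a_3 = 1/2, a_4 = 29/24, a_5 = 83/60.

a_(n+2) = [5 (n+1) a_(n+1) + 7 a_n] / ((n+1)(n+2)); check: a_0 = 1, a_1 = -1, a_2 = 1, a_3 = 1/2, a_4 = 29/24, a_5 = 83/60


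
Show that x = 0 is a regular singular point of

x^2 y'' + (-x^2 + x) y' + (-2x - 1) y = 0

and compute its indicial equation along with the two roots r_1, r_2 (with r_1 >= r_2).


Divide by x^2 to reach normal form y'' + P_1(x) y' + P_2(x) y = 0 with P_1(x) = -1 + 1/x and P_2(x) = -2/x - 1/x^2.
x = 0 is a singular point because the y'-coefficient -1 + 1/x has a pole at x = 0 and the y-coefficient -2/x - 1/x^2 has a pole at x = 0.
It is a regular singular point because x P_1(x) = p(x) = 1 - x and x^2 P_2(x) = q(x) = -2x - 1 are polynomials, hence analytic at x = 0.
p(0) = 1,  q(0) = -1.
Indicial equation: r(r-1) + p(0) r + q(0) = 0, i.e. r^2 + (p(0) - 1) r + q(0) = 0, i.e. r^2 - 1 = 0.
Discriminant: (0)^2 - 4(-1) = 4, so r = (0 ± 2)/2.
Solving: r_1 = 1, r_2 = -1.

indicial: r^2 - 1 = 0; roots r_1 = 1, r_2 = -1


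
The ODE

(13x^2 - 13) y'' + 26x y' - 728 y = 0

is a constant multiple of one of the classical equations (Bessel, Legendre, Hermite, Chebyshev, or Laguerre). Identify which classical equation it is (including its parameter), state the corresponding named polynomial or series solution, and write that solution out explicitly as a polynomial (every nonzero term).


All three coefficients share the factor -13; dividing through by -13 gives  (1 - x^2) y'' - 2x y' + 56 y = 0.
This matches the Legendre equation (1 - x^2) y'' - 2x y' + n(n+1) y = 0 (note the -2x y' term) with n(n+1) = 56, so n = 7; the polynomial solution is P_7(x).
With y = sum_k a_k x^k, matching x^k gives (k+2)(k+1) a_{k+2} = [k(k+1) - n(n+1)] a_k = (k - 7)(k + 8) a_k. The right side vanishes at k = 7, so the series with the parity of 7 terminates at degree 7.
Standard normalization (P_n(1) = 1): leading coefficient (2n)!/(2^n (n!)^2) = 87178291200/(128*25401600) = 429/16, so a_7 = 429/16. Work downward with a_k = (k+1)(k+2) a_{k+2} / ((k - 7)(k + 8)):
  a_5 = (6)(7)(429/16) / ((5 - 7)(5 + 8)) = (9009/8)/(-26) = -693/16
  a_3 = (4)(5)(-693/16) / ((3 - 7)(3 + 8)) = (-3465/4)/(-44) = 315/16
  a_1 = (2)(3)(315/16) / ((1 - 7)(1 + 8)) = (945/8)/(-54) = -35/16
Hence P_7(x) = 429 x^7/16 - 693 x^5/16 + 315 x^3/16 - 35 x/16.

P_7(x); series = 429 x^7/16 - 693 x^5/16 + 315 x^3/16 - 35 x/16


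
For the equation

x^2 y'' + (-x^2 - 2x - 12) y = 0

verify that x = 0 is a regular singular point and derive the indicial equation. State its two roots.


Divide by x^2 to reach normal form y'' + P_1(x) y' + P_2(x) y = 0 with P_1(x) = 0 and P_2(x) = -1 - 2/x - 12/x^2.
x = 0 is a singular point because the y-coefficient -1 - 2/x - 12/x^2 has a pole at x = 0.
It is a regular singular point because x P_1(x) = p(x) = 0 and x^2 P_2(x) = q(x) = -x^2 - 2x - 12 are polynomials, hence analytic at x = 0.
p(0) = 0,  q(0) = -12.
Indicial equation: r(r-1) + p(0) r + q(0) = 0, i.e. r^2 + (p(0) - 1) r + q(0) = 0, i.e. r^2 - 1 r - 12 = 0.
Discriminant: (-1)^2 - 4(-12) = 49, so r = (1 ± 7)/2.
Solving: r_1 = 4, r_2 = -3.

indicial: r^2 - 1 r - 12 = 0; roots r_1 = 4, r_2 = -3


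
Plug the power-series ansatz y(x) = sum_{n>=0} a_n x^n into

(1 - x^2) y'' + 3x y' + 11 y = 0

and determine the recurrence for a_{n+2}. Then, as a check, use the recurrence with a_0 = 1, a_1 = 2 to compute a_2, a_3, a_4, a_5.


Substitute y = sum_n a_n x^n.
(1 - 1 x^2) y'' contributes (n+2)(n+1) a_{n+2} - n(n-1) a_n at x^n.
3 x y'(x) contributes 3 n a_n at x^n.
11 y(x) contributes 11 a_n at x^n.
Matching x^n: (n+2)(n+1) a_{n+2} + (-n(n-1) + 3 n + 11) a_n = 0.
Thus a_{n+2} = (n(n-1) - 3 n - 11) / ((n+1)(n+2)) * a_n.

Check with a_0 = 1, a_1 = 2 (apply the recurrence for n = 0, 1, 2, 3): a_0 = 1, a_1 = 2, a_2 = -11/2, a_3 = -14/3, a_4 = 55/8, a_5 = 49/15.

a_(n+2) = (n(n-1) - 3 n - 11) / ((n+1)(n+2)) * a_n; check: a_0 = 1, a_1 = 2, a_2 = -11/2, a_3 = -14/3, a_4 = 55/8, a_5 = 49/15


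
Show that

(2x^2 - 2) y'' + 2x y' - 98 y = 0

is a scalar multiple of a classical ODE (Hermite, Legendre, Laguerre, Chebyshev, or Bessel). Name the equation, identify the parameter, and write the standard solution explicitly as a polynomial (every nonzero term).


All three coefficients share the factor -2; dividing through by -2 gives  (1 - x^2) y'' - x y' + 49 y = 0.
This matches the Chebyshev equation (1 - x^2) y'' - x y' + n^2 y = 0 (note the -x y' term, not -2x y') with n^2 = 49, so n = 7; the polynomial solution is T_7(x).
With y = sum_k a_k x^k, matching x^k gives (k+2)(k+1) a_{k+2} = (k^2 - n^2) a_k = (k - 7)(k + 7) a_k. The right side vanishes at k = 7, so the series with the parity of 7 terminates at degree 7.
Standard normalization: leading coefficient of T_n is 2^(n-1), so a_7 = 2^6 = 64. Work downward with a_k = (k+1)(k+2) a_{k+2} / ((k - 7)(k + 7)):
  a_5 = (6)(7)(64) / ((5 - 7)(5 + 7)) = 2688/(-24) = -112
  a_3 = (4)(5)(-112) / ((3 - 7)(3 + 7)) = -2240/(-40) = 56
  a_1 = (2)(3)(56) / ((1 - 7)(1 + 7)) = 336/(-48) = -7
Hence T_7(x) = 64 x^7 - 112 x^5 + 56 x^3 - 7 x.

T_7(x); series = 64 x^7 - 112 x^5 + 56 x^3 - 7 x


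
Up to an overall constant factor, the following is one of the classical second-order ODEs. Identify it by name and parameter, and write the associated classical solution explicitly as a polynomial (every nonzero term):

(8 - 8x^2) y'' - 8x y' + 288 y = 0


All three coefficients share the factor 8; dividing through by 8 gives  (1 - x^2) y'' - x y' + 36 y = 0.
This matches the Chebyshev equation (1 - x^2) y'' - x y' + n^2 y = 0 (note the -x y' term, not -2x y') with n^2 = 36, so n = 6; the polynomial solution is T_6(x).
With y = sum_k a_k x^k, matching x^k gives (k+2)(k+1) a_{k+2} = (k^2 - n^2) a_k = (k - 6)(k + 6) a_k. The right side vanishes at k = 6, so the series with the parity of 6 terminates at degree 6.
Standard normalization: leading coefficient of T_n is 2^(n-1), so a_6 = 2^5 = 32. Work downward with a_k = (k+1)(k+2) a_{k+2} / ((k - 6)(k + 6)):
  a_4 = (5)(6)(32) / ((4 - 6)(4 + 6)) = 960/(-20) = -48
  a_2 = (3)(4)(-48) / ((2 - 6)(2 + 6)) = -576/(-32) = 18
  a_0 = (1)(2)(18) / ((0 - 6)(0 + 6)) = 36/(-36) = -1
Hence T_6(x) = 32 x^6 - 48 x^4 + 18 x^2 - 1.

T_6(x); series = 32 x^6 - 48 x^4 + 18 x^2 - 1


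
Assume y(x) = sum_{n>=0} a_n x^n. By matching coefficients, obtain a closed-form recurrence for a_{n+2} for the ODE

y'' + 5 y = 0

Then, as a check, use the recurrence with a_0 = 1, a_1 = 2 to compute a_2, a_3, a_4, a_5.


Substitute y = sum_n a_n x^n into y'' + (const) y = 0.
y''(x) = sum_{n>=0} (n+2)(n+1) a_{n+2} x^n.
The ODE becomes sum_n [(n+2)(n+1) a_{n+2} + 5 a_n] x^n = 0.
Setting each coefficient to zero gives the recurrence:
  (n+2)(n+1) a_{n+2} + 5 a_n = 0,
  a_{n+2} = -5 / ((n+1)(n+2)) a_n.

Check with a_0 = 1, a_1 = 2 (apply the recurrence for n = 0, 1, 2, 3): a_0 = 1, a_1 = 2, a_2 = -5/2, a_3 = -5/3, a_4 = 25/24, a_5 = 5/12.

a_{n+2} = -5/((n+1)(n+2)) * a_n; check: a_0 = 1, a_1 = 2, a_2 = -5/2, a_3 = -5/3, a_4 = 25/24, a_5 = 5/12


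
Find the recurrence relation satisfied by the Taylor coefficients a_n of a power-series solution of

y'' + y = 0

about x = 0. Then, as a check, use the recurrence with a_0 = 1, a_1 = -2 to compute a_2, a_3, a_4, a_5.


Substitute y = sum_n a_n x^n into y'' + (const) y = 0.
y''(x) = sum_{n>=0} (n+2)(n+1) a_{n+2} x^n.
The ODE becomes sum_n [(n+2)(n+1) a_{n+2} + 1 a_n] x^n = 0.
Setting each coefficient to zero gives the recurrence:
  (n+2)(n+1) a_{n+2} + 1 a_n = 0,
  a_{n+2} = -1 / ((n+1)(n+2)) a_n.

Check with a_0 = 1, a_1 = -2 (apply the recurrence for n = 0, 1, 2, 3): a_0 = 1, a_1 = -2, a_2 = -1/2, a_3 = 1/3, a_4 = 1/24, a_5 = -1/60.

a_{n+2} = -1/((n+1)(n+2)) * a_n; check: a_0 = 1, a_1 = -2, a_2 = -1/2, a_3 = 1/3, a_4 = 1/24, a_5 = -1/60


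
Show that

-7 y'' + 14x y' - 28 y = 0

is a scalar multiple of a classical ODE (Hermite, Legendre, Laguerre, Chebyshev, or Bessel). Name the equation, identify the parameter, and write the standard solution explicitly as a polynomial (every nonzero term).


All three coefficients share the factor -7; dividing through by -7 gives  y'' - 2x y' + 4 y = 0.
This matches the Hermite equation y'' - 2x y' + 2n y = 0 with 2n = 4, so n = 2; the polynomial solution is H_2(x).
With y = sum_k a_k x^k, matching x^k gives (k+2)(k+1) a_{k+2} = 2(k - n) a_k = 2(k - 2) a_k. The right side vanishes at k = 2, so the series with the parity of 2 terminates at degree 2.
Standard normalization: leading coefficient of H_n is 2^n, so a_2 = 2^2 = 4. Work downward with a_k = (k+1)(k+2) a_{k+2} / (2(k - n)):
  a_0 = (1)(2)(4) / (2(0 - 2)) = 8/(-4) = -2
Hence H_2(x) = 4 x^2 - 2.

H_2(x); series = 4 x^2 - 2


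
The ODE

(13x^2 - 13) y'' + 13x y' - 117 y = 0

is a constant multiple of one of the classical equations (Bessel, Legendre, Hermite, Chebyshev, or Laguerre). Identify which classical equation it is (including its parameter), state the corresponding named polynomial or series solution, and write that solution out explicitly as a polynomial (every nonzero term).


All three coefficients share the factor -13; dividing through by -13 gives  (1 - x^2) y'' - x y' + 9 y = 0.
This matches the Chebyshev equation (1 - x^2) y'' - x y' + n^2 y = 0 (note the -x y' term, not -2x y') with n^2 = 9, so n = 3; the polynomial solution is T_3(x).
With y = sum_k a_k x^k, matching x^k gives (k+2)(k+1) a_{k+2} = (k^2 - n^2) a_k = (k - 3)(k + 3) a_k. The right side vanishes at k = 3, so the series with the parity of 3 terminates at degree 3.
Standard normalization: leading coefficient of T_n is 2^(n-1), so a_3 = 2^2 = 4. Work downward with a_k = (k+1)(k+2) a_{k+2} / ((k - 3)(k + 3)):
  a_1 = (2)(3)(4) / ((1 - 3)(1 + 3)) = 24/(-8) = -3
Hence T_3(x) = 4 x^3 - 3 x.

T_3(x); series = 4 x^3 - 3 x


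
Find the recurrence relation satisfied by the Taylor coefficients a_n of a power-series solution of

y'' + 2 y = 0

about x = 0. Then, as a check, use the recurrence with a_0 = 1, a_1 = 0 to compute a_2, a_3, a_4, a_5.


Substitute y = sum_n a_n x^n into y'' + (const) y = 0.
y''(x) = sum_{n>=0} (n+2)(n+1) a_{n+2} x^n.
The ODE becomes sum_n [(n+2)(n+1) a_{n+2} + 2 a_n] x^n = 0.
Setting each coefficient to zero gives the recurrence:
  (n+2)(n+1) a_{n+2} + 2 a_n = 0,
  a_{n+2} = -2 / ((n+1)(n+2)) a_n.

Check with a_0 = 1, a_1 = 0 (apply the recurrence for n = 0, 1, 2, 3): a_0 = 1, a_1 = 0, a_2 = -1, a_3 = 0, a_4 = 1/6, a_5 = 0.

a_{n+2} = -2/((n+1)(n+2)) * a_n; check: a_0 = 1, a_1 = 0, a_2 = -1, a_3 = 0, a_4 = 1/6, a_5 = 0


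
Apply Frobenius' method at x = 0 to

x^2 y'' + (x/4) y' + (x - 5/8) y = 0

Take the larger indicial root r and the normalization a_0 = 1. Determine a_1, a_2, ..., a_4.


Write in Frobenius form y'' + (p(x)/x) y' + (q(x)/x^2) y = 0:
  p(x) = 1/4,  q(x) = x - 5/8.
Indicial equation: r(r-1) + (1/4) r + (-5/8) = 0 -> roots r_1 = 5/4, r_2 = -1/2.
Take r = r_1 = 5/4. Let y(x) = x^r sum_{n>=0} a_n x^n with a_0 = 1.
Substitute y = x^r sum a_n x^n and match x^{r+n}. The recurrence is
  D(n) a_n + 1 a_{n-1} = 0,  where D(n) = (r+n)(r+n-1) + (1/4)(r+n) + (-5/8).
  a_n = -1 / D(n) * a_{n-1}.
Since the indicial polynomial factors as (r - r_1)(r - r_2), D(n) = (r_1 + n - r_1)(r_1 + n - r_2) = n(n + 7/4).
Evaluating step by step (a_0 = 1):
  n = 1: D(1) = 1(1 + 7/4) = 11/4; numerator = -1(1) = -1; a_1 = (-1)/(11/4) = -4/11
  n = 2: D(2) = 2(2 + 7/4) = 15/2; numerator = -1(-4/11) = 4/11; a_2 = (4/11)/(15/2) = 8/165
  n = 3: D(3) = 3(3 + 7/4) = 57/4; numerator = -1(8/165) = -8/165; a_3 = (-8/165)/(57/4) = -32/9405
  n = 4: D(4) = 4(4 + 7/4) = 23; numerator = -1(-32/9405) = 32/9405; a_4 = (32/9405)/(23) = 32/216315

r = 5/4; a_0 = 1; a_1 = -4/11; a_2 = 8/165; a_3 = -32/9405; a_4 = 32/216315


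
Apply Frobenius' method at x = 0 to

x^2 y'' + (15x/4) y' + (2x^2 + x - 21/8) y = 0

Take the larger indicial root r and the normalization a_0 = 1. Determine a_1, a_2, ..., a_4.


Write in Frobenius form y'' + (p(x)/x) y' + (q(x)/x^2) y = 0:
  p(x) = 15/4,  q(x) = 2x^2 + x - 21/8.
Indicial equation: r(r-1) + (15/4) r + (-21/8) = 0 -> roots r_1 = 3/4, r_2 = -7/2.
Take r = r_1 = 3/4. Let y(x) = x^r sum_{n>=0} a_n x^n with a_0 = 1.
Substitute y = x^r sum a_n x^n and match x^{r+n}. The recurrence is
  D(n) a_n + 1 a_{n-1} + 2 a_{n-2} = 0,  where D(n) = (r+n)(r+n-1) + (15/4)(r+n) + (-21/8).
  a_n = [-1 a_{n-1} - 2 a_{n-2}] / D(n).
Since the indicial polynomial factors as (r - r_1)(r - r_2), D(n) = (r_1 + n - r_1)(r_1 + n - r_2) = n(n + 17/4).
Evaluating step by step (a_0 = 1):
  n = 1: D(1) = 1(1 + 17/4) = 21/4; numerator = -1(1) = -1; a_1 = (-1)/(21/4) = -4/21
  n = 2: D(2) = 2(2 + 17/4) = 25/2; numerator = -1(-4/21) - 2(1) = -38/21; a_2 = (-38/21)/(25/2) = -76/525
  n = 3: D(3) = 3(3 + 17/4) = 87/4; numerator = -1(-76/525) - 2(-4/21) = 92/175; a_3 = (92/175)/(87/4) = 368/15225
  n = 4: D(4) = 4(4 + 17/4) = 33; numerator = -1(368/15225) - 2(-76/525) = 808/3045; a_4 = (808/3045)/(33) = 808/100485

r = 3/4; a_0 = 1; a_1 = -4/21; a_2 = -76/525; a_3 = 368/15225; a_4 = 808/100485


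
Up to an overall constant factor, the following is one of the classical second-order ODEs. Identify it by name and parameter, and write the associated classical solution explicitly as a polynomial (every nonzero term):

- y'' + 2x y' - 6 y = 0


All three coefficients share the factor -1; dividing through by -1 gives  y'' - 2x y' + 6 y = 0.
This matches the Hermite equation y'' - 2x y' + 2n y = 0 with 2n = 6, so n = 3; the polynomial solution is H_3(x).
With y = sum_k a_k x^k, matching x^k gives (k+2)(k+1) a_{k+2} = 2(k - n) a_k = 2(k - 3) a_k. The right side vanishes at k = 3, so the series with the parity of 3 terminates at degree 3.
Standard normalization: leading coefficient of H_n is 2^n, so a_3 = 2^3 = 8. Work downward with a_k = (k+1)(k+2) a_{k+2} / (2(k - n)):
  a_1 = (2)(3)(8) / (2(1 - 3)) = 48/(-4) = -12
Hence H_3(x) = 8 x^3 - 12 x.

H_3(x); series = 8 x^3 - 12 x


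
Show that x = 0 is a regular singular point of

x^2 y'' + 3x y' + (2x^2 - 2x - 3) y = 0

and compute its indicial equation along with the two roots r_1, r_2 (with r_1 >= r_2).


Divide by x^2 to reach normal form y'' + P_1(x) y' + P_2(x) y = 0 with P_1(x) = 3/x and P_2(x) = 2 - 2/x - 3/x^2.
x = 0 is a singular point because the y'-coefficient 3/x has a pole at x = 0 and the y-coefficient 2 - 2/x - 3/x^2 has a pole at x = 0.
It is a regular singular point because x P_1(x) = p(x) = 3 and x^2 P_2(x) = q(x) = 2x^2 - 2x - 3 are polynomials, hence analytic at x = 0.
p(0) = 3,  q(0) = -3.
Indicial equation: r(r-1) + p(0) r + q(0) = 0, i.e. r^2 + (p(0) - 1) r + q(0) = 0, i.e. r^2 + 2 r - 3 = 0.
Discriminant: (2)^2 - 4(-3) = 16, so r = (-2 ± 4)/2.
Solving: r_1 = 1, r_2 = -3.

indicial: r^2 + 2 r - 3 = 0; roots r_1 = 1, r_2 = -3


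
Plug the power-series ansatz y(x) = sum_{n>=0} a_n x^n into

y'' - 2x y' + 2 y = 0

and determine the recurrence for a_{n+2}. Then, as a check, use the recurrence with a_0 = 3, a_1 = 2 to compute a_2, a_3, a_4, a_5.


Substitute y = sum_n a_n x^n.
y''(x) has coefficient (n+2)(n+1) a_{n+2} at x^n;
-2 x y'(x) has coefficient -2 n a_n at x^n (shift);
2 y(x) has coefficient 2 a_n at x^n.
Matching x^n: (n+2)(n+1) a_{n+2} + (-2n + 2) a_n = 0.
Thus a_{n+2} = (2n - 2) / ((n+1)(n+2)) * a_n.

Check with a_0 = 3, a_1 = 2 (apply the recurrence for n = 0, 1, 2, 3): a_0 = 3, a_1 = 2, a_2 = -3, a_3 = 0, a_4 = -1/2, a_5 = 0.

a_(n+2) = (2n - 2) / ((n+1)(n+2)) * a_n; check: a_0 = 3, a_1 = 2, a_2 = -3, a_3 = 0, a_4 = -1/2, a_5 = 0


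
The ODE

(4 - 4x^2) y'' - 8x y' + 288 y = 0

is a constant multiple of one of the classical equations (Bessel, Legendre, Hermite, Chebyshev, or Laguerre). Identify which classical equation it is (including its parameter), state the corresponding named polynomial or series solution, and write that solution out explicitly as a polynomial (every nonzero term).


All three coefficients share the factor 4; dividing through by 4 gives  (1 - x^2) y'' - 2x y' + 72 y = 0.
This matches the Legendre equation (1 - x^2) y'' - 2x y' + n(n+1) y = 0 (note the -2x y' term) with n(n+1) = 72, so n = 8; the polynomial solution is P_8(x).
With y = sum_k a_k x^k, matching x^k gives (k+2)(k+1) a_{k+2} = [k(k+1) - n(n+1)] a_k = (k - 8)(k + 9) a_k. The right side vanishes at k = 8, so the series with the parity of 8 terminates at degree 8.
Standard normalization (P_n(1) = 1): leading coefficient (2n)!/(2^n (n!)^2) = 20922789888000/(256*1625702400) = 6435/128, so a_8 = 6435/128. Work downward with a_k = (k+1)(k+2) a_{k+2} / ((k - 8)(k + 9)):
  a_6 = (7)(8)(6435/128) / ((6 - 8)(6 + 9)) = (45045/16)/(-30) = -3003/32
  a_4 = (5)(6)(-3003/32) / ((4 - 8)(4 + 9)) = (-45045/16)/(-52) = 3465/64
  a_2 = (3)(4)(3465/64) / ((2 - 8)(2 + 9)) = (10395/16)/(-66) = -315/32
  a_0 = (1)(2)(-315/32) / ((0 - 8)(0 + 9)) = (-315/16)/(-72) = 35/128
Hence P_8(x) = 6435 x^8/128 - 3003 x^6/32 + 3465 x^4/64 - 315 x^2/32 + 35/128.

P_8(x); series = 6435 x^8/128 - 3003 x^6/32 + 3465 x^4/64 - 315 x^2/32 + 35/128


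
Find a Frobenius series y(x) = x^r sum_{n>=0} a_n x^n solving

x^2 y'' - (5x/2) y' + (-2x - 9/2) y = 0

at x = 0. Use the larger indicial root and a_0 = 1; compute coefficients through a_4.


Write in Frobenius form y'' + (p(x)/x) y' + (q(x)/x^2) y = 0:
  p(x) = -5/2,  q(x) = -2x - 9/2.
Indicial equation: r(r-1) + (-5/2) r + (-9/2) = 0 -> roots r_1 = 9/2, r_2 = -1.
Take r = r_1 = 9/2. Let y(x) = x^r sum_{n>=0} a_n x^n with a_0 = 1.
Substitute y = x^r sum a_n x^n and match x^{r+n}. The recurrence is
  D(n) a_n - 2 a_{n-1} = 0,  where D(n) = (r+n)(r+n-1) + (-5/2)(r+n) + (-9/2).
  a_n = 2 / D(n) * a_{n-1}.
Since the indicial polynomial factors as (r - r_1)(r - r_2), D(n) = (r_1 + n - r_1)(r_1 + n - r_2) = n(n + 11/2).
Evaluating step by step (a_0 = 1):
  n = 1: D(1) = 1(1 + 11/2) = 13/2; numerator = 2(1) = 2; a_1 = (2)/(13/2) = 4/13
  n = 2: D(2) = 2(2 + 11/2) = 15; numerator = 2(4/13) = 8/13; a_2 = (8/13)/(15) = 8/195
  n = 3: D(3) = 3(3 + 11/2) = 51/2; numerator = 2(8/195) = 16/195; a_3 = (16/195)/(51/2) = 32/9945
  n = 4: D(4) = 4(4 + 11/2) = 38; numerator = 2(32/9945) = 64/9945; a_4 = (64/9945)/(38) = 32/188955

r = 9/2; a_0 = 1; a_1 = 4/13; a_2 = 8/195; a_3 = 32/9945; a_4 = 32/188955


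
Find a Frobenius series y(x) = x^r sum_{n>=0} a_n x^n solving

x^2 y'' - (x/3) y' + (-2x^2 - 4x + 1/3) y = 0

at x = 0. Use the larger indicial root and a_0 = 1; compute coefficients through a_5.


Write in Frobenius form y'' + (p(x)/x) y' + (q(x)/x^2) y = 0:
  p(x) = -1/3,  q(x) = -2x^2 - 4x + 1/3.
Indicial equation: r(r-1) + (-1/3) r + (1/3) = 0 -> roots r_1 = 1, r_2 = 1/3.
Take r = r_1 = 1. Let y(x) = x^r sum_{n>=0} a_n x^n with a_0 = 1.
Substitute y = x^r sum a_n x^n and match x^{r+n}. The recurrence is
  D(n) a_n - 4 a_{n-1} - 2 a_{n-2} = 0,  where D(n) = (r+n)(r+n-1) + (-1/3)(r+n) + (1/3).
  a_n = [4 a_{n-1} + 2 a_{n-2}] / D(n).
Since the indicial polynomial factors as (r - r_1)(r - r_2), D(n) = (r_1 + n - r_1)(r_1 + n - r_2) = n(n + 2/3).
Evaluating step by step (a_0 = 1):
  n = 1: D(1) = 1(1 + 2/3) = 5/3; numerator = 4(1) = 4; a_1 = (4)/(5/3) = 12/5
  n = 2: D(2) = 2(2 + 2/3) = 16/3; numerator = 4(12/5) + 2(1) = 58/5; a_2 = (58/5)/(16/3) = 87/40
  n = 3: D(3) = 3(3 + 2/3) = 11; numerator = 4(87/40) + 2(12/5) = 27/2; a_3 = (27/2)/(11) = 27/22
  n = 4: D(4) = 4(4 + 2/3) = 56/3; numerator = 4(27/22) + 2(87/40) = 2037/220; a_4 = (2037/220)/(56/3) = 873/1760
  n = 5: D(5) = 5(5 + 2/3) = 85/3; numerator = 4(873/1760) + 2(27/22) = 1953/440; a_5 = (1953/440)/(85/3) = 5859/37400

r = 1; a_0 = 1; a_1 = 12/5; a_2 = 87/40; a_3 = 27/22; a_4 = 873/1760; a_5 = 5859/37400


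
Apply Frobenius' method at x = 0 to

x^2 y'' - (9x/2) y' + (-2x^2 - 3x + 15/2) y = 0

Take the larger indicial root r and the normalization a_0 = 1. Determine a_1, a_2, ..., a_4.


Write in Frobenius form y'' + (p(x)/x) y' + (q(x)/x^2) y = 0:
  p(x) = -9/2,  q(x) = -2x^2 - 3x + 15/2.
Indicial equation: r(r-1) + (-9/2) r + (15/2) = 0 -> roots r_1 = 3, r_2 = 5/2.
Take r = r_1 = 3. Let y(x) = x^r sum_{n>=0} a_n x^n with a_0 = 1.
Substitute y = x^r sum a_n x^n and match x^{r+n}. The recurrence is
  D(n) a_n - 3 a_{n-1} - 2 a_{n-2} = 0,  where D(n) = (r+n)(r+n-1) + (-9/2)(r+n) + (15/2).
  a_n = [3 a_{n-1} + 2 a_{n-2}] / D(n).
Since the indicial polynomial factors as (r - r_1)(r - r_2), D(n) = (r_1 + n - r_1)(r_1 + n - r_2) = n(n + 1/2).
Evaluating step by step (a_0 = 1):
  n = 1: D(1) = 1(1 + 1/2) = 3/2; numerator = 3(1) = 3; a_1 = (3)/(3/2) = 2
  n = 2: D(2) = 2(2 + 1/2) = 5; numerator = 3(2) + 2(1) = 8; a_2 = (8)/(5) = 8/5
  n = 3: D(3) = 3(3 + 1/2) = 21/2; numerator = 3(8/5) + 2(2) = 44/5; a_3 = (44/5)/(21/2) = 88/105
  n = 4: D(4) = 4(4 + 1/2) = 18; numerator = 3(88/105) + 2(8/5) = 40/7; a_4 = (40/7)/(18) = 20/63

r = 3; a_0 = 1; a_1 = 2; a_2 = 8/5; a_3 = 88/105; a_4 = 20/63
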